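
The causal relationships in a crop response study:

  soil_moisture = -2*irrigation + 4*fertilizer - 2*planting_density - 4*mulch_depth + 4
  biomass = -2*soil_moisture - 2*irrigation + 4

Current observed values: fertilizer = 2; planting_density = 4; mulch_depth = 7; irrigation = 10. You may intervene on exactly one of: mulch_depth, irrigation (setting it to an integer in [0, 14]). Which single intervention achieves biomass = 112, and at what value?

Intervening on mulch_depth: with other inputs at their observed values, biomass = 8*mulch_depth + 16. Solving for 112 gives mulch_depth = 12, within [0, 14].
Intervening on irrigation: biomass = 2*irrigation + 52. Reaching 112 requires irrigation = 30, outside [0, 14].

set mulch_depth = 12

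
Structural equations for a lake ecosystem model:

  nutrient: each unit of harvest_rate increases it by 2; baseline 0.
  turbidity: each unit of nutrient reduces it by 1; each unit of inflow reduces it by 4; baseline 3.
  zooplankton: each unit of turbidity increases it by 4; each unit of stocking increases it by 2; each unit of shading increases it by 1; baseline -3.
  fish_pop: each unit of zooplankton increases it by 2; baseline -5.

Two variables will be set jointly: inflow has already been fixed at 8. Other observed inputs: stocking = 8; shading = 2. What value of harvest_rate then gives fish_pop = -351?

With inflow held at 8:
Substituting into the turbidity equation gives turbidity = -2*harvest_rate - 29.
So zooplankton = -8*harvest_rate - 101.
So fish_pop = -16*harvest_rate - 207.
Solve -16*harvest_rate - 207 = -351: harvest_rate = (-351 + 207) / -16 = 9.

harvest_rate = 9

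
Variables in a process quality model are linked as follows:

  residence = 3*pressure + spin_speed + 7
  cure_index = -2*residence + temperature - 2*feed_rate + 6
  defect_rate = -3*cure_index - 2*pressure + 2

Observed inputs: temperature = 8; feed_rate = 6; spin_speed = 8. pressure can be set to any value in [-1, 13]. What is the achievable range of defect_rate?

70 to 294

Substituting into the residence equation gives residence = 3*pressure + 15.
cure_index becomes -6*pressure - 28.
Substituting into the defect_rate equation gives defect_rate = 16*pressure + 86.
Linear in pressure, so extremes are at the endpoints: pressure = -1 gives defect_rate = 70; pressure = 13 gives defect_rate = 294.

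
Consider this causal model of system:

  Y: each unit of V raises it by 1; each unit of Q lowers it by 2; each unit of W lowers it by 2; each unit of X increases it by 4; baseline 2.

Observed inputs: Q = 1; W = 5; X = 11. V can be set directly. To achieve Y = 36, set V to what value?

Substituting into the Y equation gives Y = V + 34.
Solve V + 34 = 36: V = (36 - 34) / 1 = 2.

V = 2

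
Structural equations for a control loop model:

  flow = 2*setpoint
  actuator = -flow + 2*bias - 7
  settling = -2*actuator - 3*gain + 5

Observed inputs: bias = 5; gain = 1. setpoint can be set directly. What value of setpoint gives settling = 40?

setpoint = 11

Substituting into the actuator equation gives actuator = -2*setpoint + 3.
Substituting into the settling equation gives settling = 4*setpoint - 4.
Solve 4*setpoint - 4 = 40: setpoint = (40 + 4) / 4 = 11.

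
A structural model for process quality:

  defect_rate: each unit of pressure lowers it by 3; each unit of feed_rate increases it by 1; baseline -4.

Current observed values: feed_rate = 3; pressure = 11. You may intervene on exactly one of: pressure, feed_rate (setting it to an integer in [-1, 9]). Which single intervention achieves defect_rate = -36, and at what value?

set feed_rate = 1

Intervening on pressure: defect_rate = -3*pressure - 1. Reaching -36 requires pressure = 35/3, not an integer.
Intervening on feed_rate: with other inputs at their observed values, defect_rate = feed_rate - 37. Solving for -36 gives feed_rate = 1, within [-1, 9].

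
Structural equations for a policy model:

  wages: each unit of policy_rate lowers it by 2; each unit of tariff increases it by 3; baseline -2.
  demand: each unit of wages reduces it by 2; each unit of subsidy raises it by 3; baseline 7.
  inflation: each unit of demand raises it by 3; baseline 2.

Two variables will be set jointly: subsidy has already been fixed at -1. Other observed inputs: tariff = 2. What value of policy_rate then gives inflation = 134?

With subsidy held at -1:
Substituting into the wages equation gives wages = -2*policy_rate + 4.
Substituting into the demand equation gives demand = 4*policy_rate - 4.
Substituting into the inflation equation gives inflation = 12*policy_rate - 10.
Solve 12*policy_rate - 10 = 134: policy_rate = (134 + 10) / 12 = 12.

policy_rate = 12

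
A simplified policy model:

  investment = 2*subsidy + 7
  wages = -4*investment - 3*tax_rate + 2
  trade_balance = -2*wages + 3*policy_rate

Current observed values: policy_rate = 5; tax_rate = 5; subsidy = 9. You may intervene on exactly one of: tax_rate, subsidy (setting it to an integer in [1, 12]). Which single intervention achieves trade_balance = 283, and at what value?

Intervening on tax_rate: with other inputs at their observed values, trade_balance = 6*tax_rate + 211. Solving for 283 gives tax_rate = 12, within [1, 12].
Intervening on subsidy: trade_balance = 16*subsidy + 97. Reaching 283 requires subsidy = 93/8, not an integer.

set tax_rate = 12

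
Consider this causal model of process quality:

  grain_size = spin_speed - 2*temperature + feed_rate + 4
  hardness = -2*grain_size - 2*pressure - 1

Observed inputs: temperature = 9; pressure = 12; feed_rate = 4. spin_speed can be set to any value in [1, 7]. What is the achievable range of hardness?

-19 to -7

Substituting into the grain_size equation gives grain_size = spin_speed - 10.
Substituting into the hardness equation gives hardness = -2*spin_speed - 5.
Linear in spin_speed, so extremes are at the endpoints: spin_speed = 1 gives hardness = -7; spin_speed = 7 gives hardness = -19.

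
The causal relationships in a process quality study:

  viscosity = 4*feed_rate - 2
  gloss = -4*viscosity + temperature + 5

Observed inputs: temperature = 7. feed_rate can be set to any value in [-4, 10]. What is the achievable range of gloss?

-140 to 84

Substituting into the gloss equation gives gloss = -16*feed_rate + 20.
Linear in feed_rate, so extremes are at the endpoints: feed_rate = -4 gives gloss = 84; feed_rate = 10 gives gloss = -140.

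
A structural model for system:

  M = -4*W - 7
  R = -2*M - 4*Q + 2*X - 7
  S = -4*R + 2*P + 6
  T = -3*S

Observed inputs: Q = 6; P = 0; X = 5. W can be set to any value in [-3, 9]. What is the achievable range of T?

-390 to 762

Substituting into the R equation gives R = 8*W - 7.
Substituting into the S equation gives S = -32*W + 34.
T becomes 96*W - 102.
Linear in W, so extremes are at the endpoints: W = -3 gives T = -390; W = 9 gives T = 762.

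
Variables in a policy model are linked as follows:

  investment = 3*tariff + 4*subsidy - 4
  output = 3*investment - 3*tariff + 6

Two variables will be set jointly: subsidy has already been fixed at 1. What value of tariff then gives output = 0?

With subsidy held at 1:
Substituting into the investment equation gives investment = 3*tariff.
Substituting into the output equation gives output = 6*tariff + 6.
Solve 6*tariff + 6 = 0: tariff = (0 - 6) / 6 = -1.

tariff = -1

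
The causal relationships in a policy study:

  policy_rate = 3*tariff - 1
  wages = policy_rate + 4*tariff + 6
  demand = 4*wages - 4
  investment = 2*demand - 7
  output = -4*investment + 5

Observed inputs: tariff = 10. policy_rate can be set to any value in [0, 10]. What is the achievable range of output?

-1727 to -1407

Intervening on policy_rate fixes its value directly, overriding its dependence on tariff.
Substituting into the wages equation gives wages = policy_rate + 46.
So demand = 4*policy_rate + 180.
So investment = 8*policy_rate + 353.
Substituting into the output equation gives output = -32*policy_rate - 1407.
Linear in policy_rate, so extremes are at the endpoints: policy_rate = 0 gives output = -1407; policy_rate = 10 gives output = -1727.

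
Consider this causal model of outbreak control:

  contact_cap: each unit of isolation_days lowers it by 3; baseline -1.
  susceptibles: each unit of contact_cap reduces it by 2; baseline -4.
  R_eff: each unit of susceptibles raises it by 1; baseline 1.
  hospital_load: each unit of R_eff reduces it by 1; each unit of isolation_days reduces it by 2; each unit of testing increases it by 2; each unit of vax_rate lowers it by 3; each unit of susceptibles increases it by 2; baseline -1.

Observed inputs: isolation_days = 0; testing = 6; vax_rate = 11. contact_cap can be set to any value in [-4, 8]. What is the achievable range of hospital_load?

-43 to -19

Intervening on contact_cap fixes its value directly, overriding its dependence on isolation_days.
Substituting into the R_eff equation gives R_eff = -2*contact_cap - 3.
hospital_load becomes -2*contact_cap - 27.
Linear in contact_cap, so extremes are at the endpoints: contact_cap = -4 gives hospital_load = -19; contact_cap = 8 gives hospital_load = -43.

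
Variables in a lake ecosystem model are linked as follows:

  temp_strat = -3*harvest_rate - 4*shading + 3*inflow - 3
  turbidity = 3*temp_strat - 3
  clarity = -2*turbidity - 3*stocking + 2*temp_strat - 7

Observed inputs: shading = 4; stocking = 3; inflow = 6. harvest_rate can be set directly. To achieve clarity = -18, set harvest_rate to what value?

Substituting into the temp_strat equation gives temp_strat = -3*harvest_rate - 1.
So turbidity = -9*harvest_rate - 6.
This gives clarity = 12*harvest_rate - 6.
Solve 12*harvest_rate - 6 = -18: harvest_rate = (-18 + 6) / 12 = -1.

harvest_rate = -1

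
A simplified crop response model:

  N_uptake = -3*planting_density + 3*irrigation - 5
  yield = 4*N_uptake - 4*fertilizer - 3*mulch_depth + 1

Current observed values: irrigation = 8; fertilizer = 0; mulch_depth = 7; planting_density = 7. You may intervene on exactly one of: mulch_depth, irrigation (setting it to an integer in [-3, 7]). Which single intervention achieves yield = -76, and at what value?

Intervening on mulch_depth: yield = -3*mulch_depth - 7. Reaching -76 requires mulch_depth = 23, outside [-3, 7].
Intervening on irrigation: with other inputs at their observed values, yield = 12*irrigation - 124. Solving for -76 gives irrigation = 4, within [-3, 7].

set irrigation = 4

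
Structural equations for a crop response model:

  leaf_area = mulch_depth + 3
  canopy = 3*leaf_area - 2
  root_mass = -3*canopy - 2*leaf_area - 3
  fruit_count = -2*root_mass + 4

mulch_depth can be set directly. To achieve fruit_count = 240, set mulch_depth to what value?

mulch_depth = 8

Substituting into the canopy equation gives canopy = 3*mulch_depth + 7.
root_mass becomes -11*mulch_depth - 30.
Substituting into the fruit_count equation gives fruit_count = 22*mulch_depth + 64.
Solve 22*mulch_depth + 64 = 240: mulch_depth = (240 - 64) / 22 = 8.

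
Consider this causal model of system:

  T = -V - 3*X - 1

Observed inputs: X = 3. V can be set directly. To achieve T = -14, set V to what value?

Substituting into the T equation gives T = -V - 10.
Solve -V - 10 = -14: V = (-14 + 10) / -1 = 4.

V = 4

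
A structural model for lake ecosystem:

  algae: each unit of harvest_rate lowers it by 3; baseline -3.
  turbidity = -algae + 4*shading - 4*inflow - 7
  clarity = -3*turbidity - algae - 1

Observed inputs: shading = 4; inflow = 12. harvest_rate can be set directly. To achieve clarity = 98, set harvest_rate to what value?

harvest_rate = 2

Substituting into the turbidity equation gives turbidity = 3*harvest_rate - 36.
clarity becomes -6*harvest_rate + 110.
Solve -6*harvest_rate + 110 = 98: harvest_rate = (98 - 110) / -6 = 2.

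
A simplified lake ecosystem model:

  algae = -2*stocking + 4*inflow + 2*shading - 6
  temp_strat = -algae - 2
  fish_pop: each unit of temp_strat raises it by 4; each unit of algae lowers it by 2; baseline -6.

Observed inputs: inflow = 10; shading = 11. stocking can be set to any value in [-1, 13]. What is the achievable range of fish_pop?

Substituting into the algae equation gives algae = -2*stocking + 56.
This gives temp_strat = 2*stocking - 58.
Substituting into the fish_pop equation gives fish_pop = 12*stocking - 350.
Linear in stocking, so extremes are at the endpoints: stocking = -1 gives fish_pop = -362; stocking = 13 gives fish_pop = -194.

-362 to -194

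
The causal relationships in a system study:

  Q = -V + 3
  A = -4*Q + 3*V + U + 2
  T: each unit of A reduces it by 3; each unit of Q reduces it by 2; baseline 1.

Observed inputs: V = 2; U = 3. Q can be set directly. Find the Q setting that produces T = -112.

Intervening on Q fixes its value directly, overriding its dependence on V.
Substituting into the A equation gives A = -4*Q + 11.
T becomes 10*Q - 32.
Solve 10*Q - 32 = -112: Q = (-112 + 32) / 10 = -8.

Q = -8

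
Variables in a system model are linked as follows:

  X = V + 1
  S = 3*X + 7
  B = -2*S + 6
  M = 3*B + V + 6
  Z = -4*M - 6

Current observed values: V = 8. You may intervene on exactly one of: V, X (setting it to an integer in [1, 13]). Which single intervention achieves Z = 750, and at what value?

Intervening on V: with other inputs at their observed values, Z = 68*V + 138. Solving for 750 gives V = 9, within [1, 13].
Intervening on X: Z = 72*X + 34. Reaching 750 requires X = 179/18, not an integer.

set V = 9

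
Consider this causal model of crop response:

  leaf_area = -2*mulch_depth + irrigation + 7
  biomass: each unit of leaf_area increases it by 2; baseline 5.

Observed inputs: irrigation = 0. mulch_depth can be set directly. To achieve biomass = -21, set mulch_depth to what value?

Substituting into the leaf_area equation gives leaf_area = -2*mulch_depth + 7.
Substituting into the biomass equation gives biomass = -4*mulch_depth + 19.
Solve -4*mulch_depth + 19 = -21: mulch_depth = (-21 - 19) / -4 = 10.

mulch_depth = 10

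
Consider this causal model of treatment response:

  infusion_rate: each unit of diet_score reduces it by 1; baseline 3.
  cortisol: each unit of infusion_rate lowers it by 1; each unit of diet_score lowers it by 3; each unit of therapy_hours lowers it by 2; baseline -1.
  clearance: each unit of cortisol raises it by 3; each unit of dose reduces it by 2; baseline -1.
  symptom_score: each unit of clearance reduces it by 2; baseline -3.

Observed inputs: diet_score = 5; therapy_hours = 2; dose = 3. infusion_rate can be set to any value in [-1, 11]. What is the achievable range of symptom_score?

125 to 197

Intervening on infusion_rate fixes its value directly, overriding its dependence on diet_score.
Substituting into the cortisol equation gives cortisol = -infusion_rate - 20.
clearance becomes -3*infusion_rate - 67.
symptom_score becomes 6*infusion_rate + 131.
Linear in infusion_rate, so extremes are at the endpoints: infusion_rate = -1 gives symptom_score = 125; infusion_rate = 11 gives symptom_score = 197.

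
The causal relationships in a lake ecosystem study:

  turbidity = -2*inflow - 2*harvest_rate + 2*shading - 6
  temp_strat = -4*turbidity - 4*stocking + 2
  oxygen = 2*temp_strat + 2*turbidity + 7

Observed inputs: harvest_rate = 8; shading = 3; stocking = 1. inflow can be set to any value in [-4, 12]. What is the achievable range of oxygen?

Substituting into the turbidity equation gives turbidity = -2*inflow - 16.
Substituting into the temp_strat equation gives temp_strat = 8*inflow + 62.
oxygen becomes 12*inflow + 99.
Linear in inflow, so extremes are at the endpoints: inflow = -4 gives oxygen = 51; inflow = 12 gives oxygen = 243.

51 to 243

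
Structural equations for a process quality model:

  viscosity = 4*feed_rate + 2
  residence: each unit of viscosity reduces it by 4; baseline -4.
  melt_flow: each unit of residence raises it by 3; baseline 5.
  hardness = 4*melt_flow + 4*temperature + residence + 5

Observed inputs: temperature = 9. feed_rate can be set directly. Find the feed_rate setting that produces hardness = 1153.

feed_rate = -6

Substituting into the residence equation gives residence = -16*feed_rate - 12.
Substituting into the melt_flow equation gives melt_flow = -48*feed_rate - 31.
Substituting into the hardness equation gives hardness = -208*feed_rate - 95.
Solve -208*feed_rate - 95 = 1153: feed_rate = (1153 + 95) / -208 = -6.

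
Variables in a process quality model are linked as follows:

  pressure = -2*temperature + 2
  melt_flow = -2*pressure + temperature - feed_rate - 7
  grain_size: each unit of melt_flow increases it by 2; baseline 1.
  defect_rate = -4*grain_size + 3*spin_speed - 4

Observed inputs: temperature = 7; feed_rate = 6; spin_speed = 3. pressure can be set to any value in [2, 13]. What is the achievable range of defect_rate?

Intervening on pressure fixes its value directly, overriding its dependence on temperature.
Substituting into the melt_flow equation gives melt_flow = -2*pressure - 6.
grain_size becomes -4*pressure - 11.
Substituting into the defect_rate equation gives defect_rate = 16*pressure + 49.
Linear in pressure, so extremes are at the endpoints: pressure = 2 gives defect_rate = 81; pressure = 13 gives defect_rate = 257.

81 to 257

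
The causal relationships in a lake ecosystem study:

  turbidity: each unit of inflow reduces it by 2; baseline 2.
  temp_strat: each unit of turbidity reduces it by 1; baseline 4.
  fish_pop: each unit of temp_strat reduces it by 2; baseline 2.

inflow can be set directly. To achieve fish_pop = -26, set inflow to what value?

Substituting into the temp_strat equation gives temp_strat = 2*inflow + 2.
This gives fish_pop = -4*inflow - 2.
Solve -4*inflow - 2 = -26: inflow = (-26 + 2) / -4 = 6.

inflow = 6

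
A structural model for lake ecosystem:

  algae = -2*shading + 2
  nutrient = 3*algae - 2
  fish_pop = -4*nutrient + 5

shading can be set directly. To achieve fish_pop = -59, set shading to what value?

Substituting into the nutrient equation gives nutrient = -6*shading + 4.
Substituting into the fish_pop equation gives fish_pop = 24*shading - 11.
Solve 24*shading - 11 = -59: shading = (-59 + 11) / 24 = -2.

shading = -2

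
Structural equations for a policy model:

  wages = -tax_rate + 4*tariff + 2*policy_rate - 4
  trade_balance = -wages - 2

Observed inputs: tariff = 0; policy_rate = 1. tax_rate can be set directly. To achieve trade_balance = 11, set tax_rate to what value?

Substituting into the wages equation gives wages = -tax_rate - 2.
Substituting into the trade_balance equation gives trade_balance = tax_rate.
Solve tax_rate = 11: tax_rate = 11 / 1 = 11.

tax_rate = 11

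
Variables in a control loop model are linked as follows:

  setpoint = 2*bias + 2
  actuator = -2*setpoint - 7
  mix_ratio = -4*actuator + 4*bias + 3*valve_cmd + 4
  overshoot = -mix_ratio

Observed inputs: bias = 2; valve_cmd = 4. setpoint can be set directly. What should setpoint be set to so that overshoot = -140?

Intervening on setpoint fixes its value directly, overriding its dependence on bias.
Substituting into the mix_ratio equation gives mix_ratio = 8*setpoint + 52.
Substituting into the overshoot equation gives overshoot = -8*setpoint - 52.
Solve -8*setpoint - 52 = -140: setpoint = (-140 + 52) / -8 = 11.

setpoint = 11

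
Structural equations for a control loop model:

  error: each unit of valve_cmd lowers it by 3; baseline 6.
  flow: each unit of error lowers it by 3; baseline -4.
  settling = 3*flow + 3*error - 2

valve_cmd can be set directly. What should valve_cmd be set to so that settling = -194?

valve_cmd = -8

Substituting into the flow equation gives flow = 9*valve_cmd - 22.
Substituting into the settling equation gives settling = 18*valve_cmd - 50.
Solve 18*valve_cmd - 50 = -194: valve_cmd = (-194 + 50) / 18 = -8.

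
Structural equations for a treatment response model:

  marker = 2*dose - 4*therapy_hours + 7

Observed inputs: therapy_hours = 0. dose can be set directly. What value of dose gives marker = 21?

Substituting into the marker equation gives marker = 2*dose + 7.
Solve 2*dose + 7 = 21: dose = (21 - 7) / 2 = 7.

dose = 7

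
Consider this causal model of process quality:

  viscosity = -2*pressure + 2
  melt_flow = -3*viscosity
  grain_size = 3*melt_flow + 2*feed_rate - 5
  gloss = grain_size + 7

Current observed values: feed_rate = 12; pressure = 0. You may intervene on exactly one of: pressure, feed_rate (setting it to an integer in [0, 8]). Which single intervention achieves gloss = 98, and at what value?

Intervening on pressure: with other inputs at their observed values, gloss = 18*pressure + 8. Solving for 98 gives pressure = 5, within [0, 8].
Intervening on feed_rate: gloss = 2*feed_rate - 16. Reaching 98 requires feed_rate = 57, outside [0, 8].

set pressure = 5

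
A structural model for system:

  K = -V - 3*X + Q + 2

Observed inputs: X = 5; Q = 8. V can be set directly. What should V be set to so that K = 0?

Substituting into the K equation gives K = -V - 5.
Solve -V - 5 = 0: V = (0 + 5) / -1 = -5.

V = -5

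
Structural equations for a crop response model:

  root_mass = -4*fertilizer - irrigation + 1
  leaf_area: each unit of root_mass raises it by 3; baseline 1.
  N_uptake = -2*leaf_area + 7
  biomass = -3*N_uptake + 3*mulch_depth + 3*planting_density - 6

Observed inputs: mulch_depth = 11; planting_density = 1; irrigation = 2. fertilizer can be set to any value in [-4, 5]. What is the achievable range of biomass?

-363 to 285

Substituting into the root_mass equation gives root_mass = -4*fertilizer - 1.
Substituting into the leaf_area equation gives leaf_area = -12*fertilizer - 2.
N_uptake becomes 24*fertilizer + 11.
So biomass = -72*fertilizer - 3.
Linear in fertilizer, so extremes are at the endpoints: fertilizer = -4 gives biomass = 285; fertilizer = 5 gives biomass = -363.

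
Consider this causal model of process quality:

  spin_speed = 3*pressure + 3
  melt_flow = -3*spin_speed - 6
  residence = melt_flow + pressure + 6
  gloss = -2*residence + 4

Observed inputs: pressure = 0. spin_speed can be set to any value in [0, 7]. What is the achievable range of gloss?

4 to 46

Intervening on spin_speed fixes its value directly, overriding its dependence on pressure.
Substituting into the residence equation gives residence = -3*spin_speed.
Substituting into the gloss equation gives gloss = 6*spin_speed + 4.
Linear in spin_speed, so extremes are at the endpoints: spin_speed = 0 gives gloss = 4; spin_speed = 7 gives gloss = 46.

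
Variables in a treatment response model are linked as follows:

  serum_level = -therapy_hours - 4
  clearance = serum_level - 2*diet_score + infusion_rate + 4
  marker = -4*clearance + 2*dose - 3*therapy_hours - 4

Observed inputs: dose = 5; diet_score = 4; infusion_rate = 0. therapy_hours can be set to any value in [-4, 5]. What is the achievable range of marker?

Substituting into the clearance equation gives clearance = -therapy_hours - 8.
So marker = therapy_hours + 38.
Linear in therapy_hours, so extremes are at the endpoints: therapy_hours = -4 gives marker = 34; therapy_hours = 5 gives marker = 43.

34 to 43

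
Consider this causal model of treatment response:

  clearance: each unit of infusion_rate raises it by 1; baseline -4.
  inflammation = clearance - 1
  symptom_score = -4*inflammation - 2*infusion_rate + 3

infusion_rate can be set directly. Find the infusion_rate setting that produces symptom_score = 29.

infusion_rate = -1

Substituting into the inflammation equation gives inflammation = infusion_rate - 5.
Substituting into the symptom_score equation gives symptom_score = -6*infusion_rate + 23.
Solve -6*infusion_rate + 23 = 29: infusion_rate = (29 - 23) / -6 = -1.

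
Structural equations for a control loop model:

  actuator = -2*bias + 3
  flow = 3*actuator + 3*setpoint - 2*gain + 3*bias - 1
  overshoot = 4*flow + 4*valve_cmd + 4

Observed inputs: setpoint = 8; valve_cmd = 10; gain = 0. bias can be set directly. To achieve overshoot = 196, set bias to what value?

Substituting into the flow equation gives flow = -3*bias + 32.
Substituting into the overshoot equation gives overshoot = -12*bias + 172.
Solve -12*bias + 172 = 196: bias = (196 - 172) / -12 = -2.

bias = -2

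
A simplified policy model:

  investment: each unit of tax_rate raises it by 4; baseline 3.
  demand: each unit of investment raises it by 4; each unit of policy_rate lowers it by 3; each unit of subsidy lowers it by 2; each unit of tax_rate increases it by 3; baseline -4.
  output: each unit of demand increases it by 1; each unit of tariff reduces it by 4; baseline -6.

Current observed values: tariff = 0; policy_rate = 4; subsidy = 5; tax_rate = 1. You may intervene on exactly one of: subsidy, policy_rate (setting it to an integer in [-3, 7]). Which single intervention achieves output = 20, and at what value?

Intervening on subsidy: output = -2*subsidy + 9. Reaching 20 requires subsidy = -11/2, not an integer.
Intervening on policy_rate: with other inputs at their observed values, output = -3*policy_rate + 11. Solving for 20 gives policy_rate = -3, within [-3, 7].

set policy_rate = -3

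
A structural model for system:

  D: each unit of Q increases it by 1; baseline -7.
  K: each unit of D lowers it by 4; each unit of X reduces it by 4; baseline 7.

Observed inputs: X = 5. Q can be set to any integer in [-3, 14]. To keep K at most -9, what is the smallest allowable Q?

Q = 6

Substituting into the K equation gives K = -4*Q + 15.
Require -4*Q + 15 ≤ -9, so Q ≥ 6.
The smallest integer in [-3, 14] satisfying this is 6.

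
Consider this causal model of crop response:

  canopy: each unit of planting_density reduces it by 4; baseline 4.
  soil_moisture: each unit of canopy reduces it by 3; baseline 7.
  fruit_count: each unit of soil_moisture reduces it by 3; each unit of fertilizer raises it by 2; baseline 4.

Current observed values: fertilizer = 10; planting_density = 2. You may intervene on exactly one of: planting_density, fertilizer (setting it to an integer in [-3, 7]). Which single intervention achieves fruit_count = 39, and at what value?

Intervening on planting_density: with other inputs at their observed values, fruit_count = -36*planting_density + 39. Solving for 39 gives planting_density = 0, within [-3, 7].
Intervening on fertilizer: fruit_count = 2*fertilizer - 53. Reaching 39 requires fertilizer = 46, outside [-3, 7].

set planting_density = 0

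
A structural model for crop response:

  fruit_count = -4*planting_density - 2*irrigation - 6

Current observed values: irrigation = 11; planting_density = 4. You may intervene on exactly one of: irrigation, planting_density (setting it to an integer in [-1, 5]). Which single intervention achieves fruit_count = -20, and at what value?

Intervening on irrigation: with other inputs at their observed values, fruit_count = -2*irrigation - 22. Solving for -20 gives irrigation = -1, within [-1, 5].
Intervening on planting_density: fruit_count = -4*planting_density - 28. Reaching -20 requires planting_density = -2, outside [-1, 5].

set irrigation = -1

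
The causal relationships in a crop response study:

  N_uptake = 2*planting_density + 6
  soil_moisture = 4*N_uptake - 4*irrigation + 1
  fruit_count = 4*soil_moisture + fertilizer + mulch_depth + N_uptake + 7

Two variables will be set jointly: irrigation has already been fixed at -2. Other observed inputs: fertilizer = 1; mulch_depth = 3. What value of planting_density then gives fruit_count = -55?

With irrigation held at -2:
Substituting into the soil_moisture equation gives soil_moisture = 8*planting_density + 33.
fruit_count becomes 34*planting_density + 149.
Solve 34*planting_density + 149 = -55: planting_density = (-55 - 149) / 34 = -6.

planting_density = -6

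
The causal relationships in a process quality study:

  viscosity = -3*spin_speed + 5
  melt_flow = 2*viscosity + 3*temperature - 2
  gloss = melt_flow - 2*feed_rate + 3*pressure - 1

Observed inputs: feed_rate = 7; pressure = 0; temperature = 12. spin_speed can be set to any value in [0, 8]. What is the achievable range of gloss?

-19 to 29

Substituting into the melt_flow equation gives melt_flow = -6*spin_speed + 44.
Substituting into the gloss equation gives gloss = -6*spin_speed + 29.
Linear in spin_speed, so extremes are at the endpoints: spin_speed = 0 gives gloss = 29; spin_speed = 8 gives gloss = -19.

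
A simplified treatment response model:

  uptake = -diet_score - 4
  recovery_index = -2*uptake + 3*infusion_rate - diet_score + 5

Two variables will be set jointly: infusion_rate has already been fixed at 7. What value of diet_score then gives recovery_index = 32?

With infusion_rate held at 7:
Substituting into the recovery_index equation gives recovery_index = diet_score + 34.
Solve diet_score + 34 = 32: diet_score = (32 - 34) / 1 = -2.

diet_score = -2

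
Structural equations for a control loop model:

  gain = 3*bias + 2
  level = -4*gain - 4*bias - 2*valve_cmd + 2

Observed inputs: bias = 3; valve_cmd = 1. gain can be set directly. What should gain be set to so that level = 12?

gain = -6

Intervening on gain fixes its value directly, overriding its dependence on bias.
Substituting into the level equation gives level = -4*gain - 12.
Solve -4*gain - 12 = 12: gain = (12 + 12) / -4 = -6.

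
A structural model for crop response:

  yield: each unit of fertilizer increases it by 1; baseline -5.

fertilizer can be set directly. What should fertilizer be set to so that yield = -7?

fertilizer = -2

Solve fertilizer - 5 = -7: fertilizer = (-7 + 5) / 1 = -2.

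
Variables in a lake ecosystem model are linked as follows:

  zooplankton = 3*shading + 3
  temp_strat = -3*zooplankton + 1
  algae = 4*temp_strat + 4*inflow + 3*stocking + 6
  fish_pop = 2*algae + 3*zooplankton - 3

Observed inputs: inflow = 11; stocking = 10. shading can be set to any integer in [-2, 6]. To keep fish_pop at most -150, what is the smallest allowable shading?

shading = 4

Substituting into the temp_strat equation gives temp_strat = -9*shading - 8.
Substituting into the algae equation gives algae = -36*shading + 48.
Substituting into the fish_pop equation gives fish_pop = -63*shading + 102.
Require -63*shading + 102 ≤ -150, so shading ≥ 4.
The smallest integer in [-2, 6] satisfying this is 4.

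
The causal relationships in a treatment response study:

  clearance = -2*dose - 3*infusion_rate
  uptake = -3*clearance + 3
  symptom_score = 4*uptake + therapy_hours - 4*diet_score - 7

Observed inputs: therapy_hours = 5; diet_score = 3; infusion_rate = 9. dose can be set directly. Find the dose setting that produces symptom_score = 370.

Substituting into the clearance equation gives clearance = -2*dose - 27.
uptake becomes 6*dose + 84.
Substituting into the symptom_score equation gives symptom_score = 24*dose + 322.
Solve 24*dose + 322 = 370: dose = (370 - 322) / 24 = 2.

dose = 2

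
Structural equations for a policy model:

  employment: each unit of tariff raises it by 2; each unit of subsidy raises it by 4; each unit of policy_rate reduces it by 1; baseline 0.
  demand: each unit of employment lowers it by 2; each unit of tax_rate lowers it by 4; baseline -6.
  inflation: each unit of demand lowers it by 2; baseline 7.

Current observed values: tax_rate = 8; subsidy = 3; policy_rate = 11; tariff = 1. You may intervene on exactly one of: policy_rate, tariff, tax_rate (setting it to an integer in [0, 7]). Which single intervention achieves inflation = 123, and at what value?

Intervening on policy_rate: with other inputs at their observed values, inflation = -4*policy_rate + 139. Solving for 123 gives policy_rate = 4, within [0, 7].
Intervening on tariff: inflation = 8*tariff + 87. Reaching 123 requires tariff = 9/2, not an integer.
Intervening on tax_rate: inflation = 8*tax_rate + 31. Reaching 123 requires tax_rate = 23/2, not an integer.

set policy_rate = 4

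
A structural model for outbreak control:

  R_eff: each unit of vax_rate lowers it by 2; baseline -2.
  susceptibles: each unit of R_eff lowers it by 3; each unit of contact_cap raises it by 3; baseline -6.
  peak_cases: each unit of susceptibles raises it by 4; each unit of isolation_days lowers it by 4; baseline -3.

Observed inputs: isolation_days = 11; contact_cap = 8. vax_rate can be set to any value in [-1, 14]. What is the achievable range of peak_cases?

Substituting into the susceptibles equation gives susceptibles = 6*vax_rate + 24.
peak_cases becomes 24*vax_rate + 49.
Linear in vax_rate, so extremes are at the endpoints: vax_rate = -1 gives peak_cases = 25; vax_rate = 14 gives peak_cases = 385.

25 to 385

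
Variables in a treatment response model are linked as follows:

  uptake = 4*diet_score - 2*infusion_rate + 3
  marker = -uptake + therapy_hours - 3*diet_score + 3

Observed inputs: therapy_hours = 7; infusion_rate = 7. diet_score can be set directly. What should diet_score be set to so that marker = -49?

Substituting into the uptake equation gives uptake = 4*diet_score - 11.
Substituting into the marker equation gives marker = -7*diet_score + 21.
Solve -7*diet_score + 21 = -49: diet_score = (-49 - 21) / -7 = 10.

diet_score = 10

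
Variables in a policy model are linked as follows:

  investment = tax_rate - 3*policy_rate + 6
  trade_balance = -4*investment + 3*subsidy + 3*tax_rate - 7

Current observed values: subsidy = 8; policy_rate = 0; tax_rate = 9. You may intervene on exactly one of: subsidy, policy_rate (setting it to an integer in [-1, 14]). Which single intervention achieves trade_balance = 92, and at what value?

set policy_rate = 9

Intervening on subsidy: trade_balance = 3*subsidy - 40. Reaching 92 requires subsidy = 44, outside [-1, 14].
Intervening on policy_rate: with other inputs at their observed values, trade_balance = 12*policy_rate - 16. Solving for 92 gives policy_rate = 9, within [-1, 14].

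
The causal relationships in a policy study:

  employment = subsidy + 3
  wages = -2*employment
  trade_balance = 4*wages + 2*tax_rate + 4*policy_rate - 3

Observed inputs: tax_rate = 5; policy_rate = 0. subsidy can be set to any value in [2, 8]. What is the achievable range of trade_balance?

-81 to -33

Substituting into the wages equation gives wages = -2*subsidy - 6.
Substituting into the trade_balance equation gives trade_balance = -8*subsidy - 17.
Linear in subsidy, so extremes are at the endpoints: subsidy = 2 gives trade_balance = -33; subsidy = 8 gives trade_balance = -81.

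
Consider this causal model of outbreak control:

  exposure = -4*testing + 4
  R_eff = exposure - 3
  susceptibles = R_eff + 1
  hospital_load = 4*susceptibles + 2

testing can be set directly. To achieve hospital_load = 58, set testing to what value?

testing = -3

Substituting into the R_eff equation gives R_eff = -4*testing + 1.
Substituting into the susceptibles equation gives susceptibles = -4*testing + 2.
This gives hospital_load = -16*testing + 10.
Solve -16*testing + 10 = 58: testing = (58 - 10) / -16 = -3.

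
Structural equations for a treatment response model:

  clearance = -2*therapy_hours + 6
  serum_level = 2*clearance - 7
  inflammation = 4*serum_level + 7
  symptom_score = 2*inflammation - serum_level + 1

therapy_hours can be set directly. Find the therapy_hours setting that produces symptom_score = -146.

therapy_hours = 7

Substituting into the serum_level equation gives serum_level = -4*therapy_hours + 5.
So inflammation = -16*therapy_hours + 27.
So symptom_score = -28*therapy_hours + 50.
Solve -28*therapy_hours + 50 = -146: therapy_hours = (-146 - 50) / -28 = 7.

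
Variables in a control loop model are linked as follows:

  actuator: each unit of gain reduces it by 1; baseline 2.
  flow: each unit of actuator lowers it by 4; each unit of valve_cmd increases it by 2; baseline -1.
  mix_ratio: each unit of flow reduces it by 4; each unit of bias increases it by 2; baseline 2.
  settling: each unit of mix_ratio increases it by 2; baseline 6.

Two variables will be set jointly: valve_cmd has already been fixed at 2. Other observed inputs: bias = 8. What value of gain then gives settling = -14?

With valve_cmd held at 2:
Substituting into the flow equation gives flow = 4*gain - 5.
So mix_ratio = -16*gain + 38.
Substituting into the settling equation gives settling = -32*gain + 82.
Solve -32*gain + 82 = -14: gain = (-14 - 82) / -32 = 3.

gain = 3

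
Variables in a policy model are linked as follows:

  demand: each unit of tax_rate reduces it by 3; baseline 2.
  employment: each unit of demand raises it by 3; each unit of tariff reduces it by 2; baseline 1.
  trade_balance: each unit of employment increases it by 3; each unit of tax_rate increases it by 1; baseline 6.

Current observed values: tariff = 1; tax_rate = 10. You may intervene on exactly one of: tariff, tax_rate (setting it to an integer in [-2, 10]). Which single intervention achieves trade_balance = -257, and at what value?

set tariff = 4

Intervening on tariff: with other inputs at their observed values, trade_balance = -6*tariff - 233. Solving for -257 gives tariff = 4, within [-2, 10].
Intervening on tax_rate: trade_balance = -26*tax_rate + 21. Reaching -257 requires tax_rate = 139/13, not an integer.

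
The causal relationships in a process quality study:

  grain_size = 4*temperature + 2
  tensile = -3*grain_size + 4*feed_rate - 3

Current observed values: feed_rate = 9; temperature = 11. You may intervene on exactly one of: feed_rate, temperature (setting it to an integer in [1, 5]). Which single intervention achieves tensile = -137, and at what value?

set feed_rate = 1

Intervening on feed_rate: with other inputs at their observed values, tensile = 4*feed_rate - 141. Solving for -137 gives feed_rate = 1, within [1, 5].
Intervening on temperature: tensile = -12*temperature + 27. Reaching -137 requires temperature = 41/3, not an integer.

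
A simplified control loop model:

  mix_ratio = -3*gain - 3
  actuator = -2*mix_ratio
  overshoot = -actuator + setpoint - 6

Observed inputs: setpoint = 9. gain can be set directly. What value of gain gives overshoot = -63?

gain = 10

Substituting into the actuator equation gives actuator = 6*gain + 6.
Substituting into the overshoot equation gives overshoot = -6*gain - 3.
Solve -6*gain - 3 = -63: gain = (-63 + 3) / -6 = 10.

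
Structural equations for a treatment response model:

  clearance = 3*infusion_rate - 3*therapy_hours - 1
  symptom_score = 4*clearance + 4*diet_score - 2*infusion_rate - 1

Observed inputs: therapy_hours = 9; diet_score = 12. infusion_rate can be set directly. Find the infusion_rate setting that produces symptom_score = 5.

infusion_rate = 7

Substituting into the clearance equation gives clearance = 3*infusion_rate - 28.
symptom_score becomes 10*infusion_rate - 65.
Solve 10*infusion_rate - 65 = 5: infusion_rate = (5 + 65) / 10 = 7.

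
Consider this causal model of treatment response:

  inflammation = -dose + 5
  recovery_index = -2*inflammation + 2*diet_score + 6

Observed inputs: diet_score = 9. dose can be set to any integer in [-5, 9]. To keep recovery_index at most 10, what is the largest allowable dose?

Substituting into the recovery_index equation gives recovery_index = 2*dose + 14.
Require 2*dose + 14 ≤ 10, so dose ≤ -2.
The largest integer in [-5, 9] satisfying this is -2.

dose = -2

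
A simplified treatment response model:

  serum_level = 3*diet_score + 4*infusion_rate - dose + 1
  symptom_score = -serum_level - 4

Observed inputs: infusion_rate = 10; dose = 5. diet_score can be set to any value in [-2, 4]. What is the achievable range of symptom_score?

Substituting into the serum_level equation gives serum_level = 3*diet_score + 36.
Substituting into the symptom_score equation gives symptom_score = -3*diet_score - 40.
Linear in diet_score, so extremes are at the endpoints: diet_score = -2 gives symptom_score = -34; diet_score = 4 gives symptom_score = -52.

-52 to -34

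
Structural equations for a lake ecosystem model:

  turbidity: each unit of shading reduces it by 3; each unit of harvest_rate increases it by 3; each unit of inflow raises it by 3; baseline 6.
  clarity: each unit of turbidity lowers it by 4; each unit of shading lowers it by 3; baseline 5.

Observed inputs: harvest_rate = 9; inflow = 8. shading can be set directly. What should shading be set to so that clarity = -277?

Substituting into the turbidity equation gives turbidity = -3*shading + 57.
So clarity = 9*shading - 223.
Solve 9*shading - 223 = -277: shading = (-277 + 223) / 9 = -6.

shading = -6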